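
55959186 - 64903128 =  - 8943942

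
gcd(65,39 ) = 13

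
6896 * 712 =4909952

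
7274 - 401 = 6873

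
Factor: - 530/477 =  - 2^1*3^( - 2) * 5^1 = - 10/9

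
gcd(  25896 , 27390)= 498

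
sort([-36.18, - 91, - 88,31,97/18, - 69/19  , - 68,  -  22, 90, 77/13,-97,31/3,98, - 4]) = [ - 97, - 91,  -  88, - 68, - 36.18, - 22, - 4, - 69/19,97/18, 77/13, 31/3,  31, 90, 98]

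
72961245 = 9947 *7335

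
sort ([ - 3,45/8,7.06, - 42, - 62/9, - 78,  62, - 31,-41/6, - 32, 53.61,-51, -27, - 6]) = [ - 78, - 51, - 42, - 32, - 31, - 27,- 62/9,  -  41/6, - 6, - 3 , 45/8,  7.06, 53.61, 62] 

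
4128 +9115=13243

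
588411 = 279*2109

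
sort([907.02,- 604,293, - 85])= [ - 604,-85, 293,907.02]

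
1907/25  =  76 + 7/25 = 76.28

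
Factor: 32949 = 3^2*7^1 * 523^1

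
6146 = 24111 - 17965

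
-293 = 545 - 838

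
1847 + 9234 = 11081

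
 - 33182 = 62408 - 95590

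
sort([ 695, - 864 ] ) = [ - 864,695] 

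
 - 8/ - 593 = 8/593 = 0.01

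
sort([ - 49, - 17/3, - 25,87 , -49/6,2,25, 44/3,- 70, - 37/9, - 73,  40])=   [ - 73, - 70,  -  49, - 25, - 49/6,  -  17/3,-37/9,2,44/3,25,40 , 87]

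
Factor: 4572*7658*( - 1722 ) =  - 2^4*3^3*7^2* 41^1 * 127^1*547^1 = - 60291311472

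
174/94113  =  58/31371 = 0.00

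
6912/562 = 3456/281 = 12.30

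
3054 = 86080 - 83026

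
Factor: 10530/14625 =18/25 =2^1*3^2 *5^(  -  2) 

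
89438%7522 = 6696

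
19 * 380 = 7220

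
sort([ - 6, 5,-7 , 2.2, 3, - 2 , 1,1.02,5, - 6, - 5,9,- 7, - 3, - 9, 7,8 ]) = [ - 9, - 7, - 7, - 6,-6, - 5, - 3, - 2,1,1.02,2.2,3,5, 5  ,  7, 8,9]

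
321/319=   1 + 2/319 =1.01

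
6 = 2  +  4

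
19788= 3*6596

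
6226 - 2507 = 3719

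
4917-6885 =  - 1968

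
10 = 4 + 6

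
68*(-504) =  - 34272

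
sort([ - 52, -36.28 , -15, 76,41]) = [ - 52, - 36.28,-15, 41,  76]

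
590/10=59 = 59.00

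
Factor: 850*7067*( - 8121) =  - 2^1*3^1*5^2*  17^1*37^1*191^1*2707^1 = - 48782440950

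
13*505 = 6565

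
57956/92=14489/23 = 629.96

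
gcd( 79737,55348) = 1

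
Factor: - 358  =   - 2^1*179^1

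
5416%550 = 466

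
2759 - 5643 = -2884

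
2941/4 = 2941/4 = 735.25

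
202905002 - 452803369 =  - 249898367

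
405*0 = 0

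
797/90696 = 797/90696 =0.01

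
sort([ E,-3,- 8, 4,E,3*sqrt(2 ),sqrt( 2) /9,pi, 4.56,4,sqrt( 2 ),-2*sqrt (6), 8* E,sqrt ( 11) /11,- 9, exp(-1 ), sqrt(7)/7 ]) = [-9, -8, - 2* sqrt(6), - 3 , sqrt( 2)/9,sqrt(  11)/11,exp( - 1 ), sqrt( 7)/7,  sqrt (2 ),E,E , pi,4,4,3 * sqrt(2),4.56,8*E]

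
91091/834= 91091/834=109.22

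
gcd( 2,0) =2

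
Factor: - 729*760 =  - 554040 = - 2^3*3^6*5^1* 19^1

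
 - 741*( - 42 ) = 31122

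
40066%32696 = 7370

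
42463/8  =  42463/8=5307.88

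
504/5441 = 504/5441= 0.09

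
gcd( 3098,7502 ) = 2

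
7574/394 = 3787/197=19.22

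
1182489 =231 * 5119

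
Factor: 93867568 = 2^4*5866723^1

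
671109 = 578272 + 92837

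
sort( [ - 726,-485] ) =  [ - 726, - 485]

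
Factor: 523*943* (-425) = - 5^2*17^1*23^1  *41^1*523^1 = -209605325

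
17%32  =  17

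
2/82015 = 2/82015 = 0.00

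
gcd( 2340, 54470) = 130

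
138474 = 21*6594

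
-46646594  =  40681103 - 87327697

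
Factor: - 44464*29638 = - 1317824032 = -2^5*7^2 * 29^1*73^1*397^1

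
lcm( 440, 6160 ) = 6160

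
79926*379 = 30291954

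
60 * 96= 5760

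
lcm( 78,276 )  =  3588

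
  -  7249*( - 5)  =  36245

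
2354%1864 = 490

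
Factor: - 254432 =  - 2^5* 7951^1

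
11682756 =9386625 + 2296131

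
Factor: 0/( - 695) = 0 = 0^1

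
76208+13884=90092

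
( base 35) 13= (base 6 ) 102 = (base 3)1102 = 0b100110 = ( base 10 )38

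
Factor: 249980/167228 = 145/97 = 5^1*29^1*97^( - 1 ) 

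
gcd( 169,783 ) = 1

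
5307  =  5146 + 161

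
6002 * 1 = 6002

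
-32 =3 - 35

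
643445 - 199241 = 444204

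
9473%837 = 266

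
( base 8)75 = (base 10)61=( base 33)1S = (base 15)41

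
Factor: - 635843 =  -13^1*59^1*829^1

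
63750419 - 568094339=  - 504343920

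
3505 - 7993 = - 4488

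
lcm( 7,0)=0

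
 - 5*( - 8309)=41545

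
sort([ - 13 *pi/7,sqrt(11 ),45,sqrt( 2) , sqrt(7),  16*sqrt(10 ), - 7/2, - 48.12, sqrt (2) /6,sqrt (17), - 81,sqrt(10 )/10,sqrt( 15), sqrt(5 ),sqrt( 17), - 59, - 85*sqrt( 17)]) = [ - 85 * sqrt ( 17 ), -81,  -  59, - 48.12, - 13*pi/7, - 7/2, sqrt( 2)/6  ,  sqrt (10)/10,sqrt(2),sqrt( 5),sqrt( 7 ),sqrt ( 11),sqrt(15),sqrt( 17),sqrt (17),45,16*sqrt ( 10)] 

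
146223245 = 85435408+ 60787837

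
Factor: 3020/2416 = 2^(-2)*5^1 = 5/4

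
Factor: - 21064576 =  - 2^7*13^1 * 12659^1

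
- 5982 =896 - 6878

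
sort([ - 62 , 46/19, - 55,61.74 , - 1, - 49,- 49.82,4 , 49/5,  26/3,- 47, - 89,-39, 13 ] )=[ - 89 , - 62 , - 55, - 49.82, - 49, - 47, - 39, - 1 , 46/19 , 4, 26/3,  49/5,13,61.74 ] 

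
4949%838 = 759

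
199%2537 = 199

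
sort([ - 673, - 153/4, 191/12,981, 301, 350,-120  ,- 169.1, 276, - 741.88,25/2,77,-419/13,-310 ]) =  [ - 741.88, - 673,-310, - 169.1, - 120, - 153/4, - 419/13, 25/2,191/12, 77, 276,  301, 350, 981 ]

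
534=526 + 8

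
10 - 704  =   -694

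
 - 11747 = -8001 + - 3746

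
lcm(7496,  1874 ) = 7496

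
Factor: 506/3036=2^( -1)*3^ (- 1) = 1/6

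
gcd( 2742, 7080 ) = 6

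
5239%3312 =1927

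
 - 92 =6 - 98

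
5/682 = 5/682 = 0.01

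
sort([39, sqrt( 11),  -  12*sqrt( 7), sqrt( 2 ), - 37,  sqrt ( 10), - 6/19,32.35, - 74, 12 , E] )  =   [-74 ,  -  37, - 12*sqrt(7), - 6/19, sqrt( 2 ), E,sqrt(10), sqrt(11), 12, 32.35, 39]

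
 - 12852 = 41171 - 54023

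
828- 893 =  - 65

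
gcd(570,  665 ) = 95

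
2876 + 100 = 2976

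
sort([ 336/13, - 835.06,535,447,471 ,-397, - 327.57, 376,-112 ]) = [ - 835.06, - 397,- 327.57, - 112,  336/13,376, 447, 471,  535 ] 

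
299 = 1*299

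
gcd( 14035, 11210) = 5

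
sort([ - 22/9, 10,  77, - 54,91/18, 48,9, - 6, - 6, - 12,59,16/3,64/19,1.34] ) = [ - 54,- 12, - 6, - 6,-22/9  ,  1.34,64/19,  91/18,16/3, 9, 10,48,59,77] 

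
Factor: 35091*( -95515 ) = -3351716865 = -3^2*5^1*7^2*557^1*2729^1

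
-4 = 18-22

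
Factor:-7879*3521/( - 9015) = 27741959/9015 = 3^ ( - 1)*5^( - 1)*7^1 * 503^1*601^( - 1) * 7879^1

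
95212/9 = 10579+1/9 = 10579.11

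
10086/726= 13 + 108/121 = 13.89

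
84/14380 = 21/3595 = 0.01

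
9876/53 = 9876/53 = 186.34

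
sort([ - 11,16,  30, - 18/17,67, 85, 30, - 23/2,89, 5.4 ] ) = [-23/2, - 11, - 18/17, 5.4,  16, 30,30,67, 85, 89]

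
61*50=3050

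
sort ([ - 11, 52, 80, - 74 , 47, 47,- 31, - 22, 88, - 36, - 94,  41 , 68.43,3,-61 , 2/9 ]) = [ - 94,-74,  -  61,-36, - 31,-22, - 11,2/9,3,41,47,47,  52, 68.43, 80, 88 ] 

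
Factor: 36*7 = 252 = 2^2*3^2 *7^1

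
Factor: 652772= 2^2 * 163193^1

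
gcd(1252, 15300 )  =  4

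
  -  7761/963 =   -  9 + 302/321 = - 8.06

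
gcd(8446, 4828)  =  2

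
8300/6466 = 4150/3233= 1.28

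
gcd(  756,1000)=4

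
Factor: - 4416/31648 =-2^1 * 3^1*43^(  -  1 ) = - 6/43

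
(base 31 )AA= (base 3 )102212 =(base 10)320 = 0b101000000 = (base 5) 2240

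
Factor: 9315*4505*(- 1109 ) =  - 46538159175 = - 3^4*5^2*17^1*23^1*53^1*1109^1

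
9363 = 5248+4115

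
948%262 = 162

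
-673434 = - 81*8314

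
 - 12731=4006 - 16737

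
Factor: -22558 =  - 2^1 * 11279^1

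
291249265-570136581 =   -  278887316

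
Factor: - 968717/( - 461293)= 7^(-1)*47^1*20611^1 * 65899^( - 1)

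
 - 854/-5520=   427/2760 = 0.15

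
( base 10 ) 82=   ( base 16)52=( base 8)122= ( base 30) 2M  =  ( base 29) 2o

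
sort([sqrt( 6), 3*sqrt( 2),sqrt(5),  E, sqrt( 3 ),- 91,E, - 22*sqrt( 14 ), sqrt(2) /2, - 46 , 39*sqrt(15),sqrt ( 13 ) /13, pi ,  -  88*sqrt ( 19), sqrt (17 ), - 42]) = [  -  88*sqrt( 19),  -  91, - 22*sqrt( 14 ), - 46, - 42, sqrt( 13 ) /13,sqrt(2 ) /2,sqrt (3), sqrt(5),sqrt( 6), E, E,pi, sqrt( 17 ), 3*sqrt( 2 ), 39 * sqrt( 15) ] 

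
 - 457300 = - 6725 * 68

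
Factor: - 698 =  - 2^1*349^1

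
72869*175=12752075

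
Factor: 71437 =71437^1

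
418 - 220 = 198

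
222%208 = 14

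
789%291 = 207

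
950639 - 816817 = 133822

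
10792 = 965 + 9827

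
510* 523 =266730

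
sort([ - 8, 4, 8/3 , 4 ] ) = [ - 8, 8/3, 4, 4 ]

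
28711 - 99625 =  -70914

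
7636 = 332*23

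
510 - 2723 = -2213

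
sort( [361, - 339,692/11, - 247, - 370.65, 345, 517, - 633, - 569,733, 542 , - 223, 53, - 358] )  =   [ - 633,  -  569, - 370.65, - 358,-339,  -  247, - 223, 53, 692/11, 345,  361, 517, 542,733 ] 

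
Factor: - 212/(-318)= 2^1*3^( - 1) = 2/3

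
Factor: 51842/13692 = 3703/978 =2^( - 1)*3^(-1 )*7^1*23^2*163^( - 1)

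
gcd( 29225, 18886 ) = 7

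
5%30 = 5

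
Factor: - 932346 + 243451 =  - 688895 = -5^1*29^1*4751^1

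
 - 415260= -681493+266233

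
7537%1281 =1132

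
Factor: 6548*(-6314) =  - 2^3*7^1  *  11^1 *41^1 * 1637^1 = - 41344072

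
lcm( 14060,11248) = 56240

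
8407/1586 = 5 + 477/1586=5.30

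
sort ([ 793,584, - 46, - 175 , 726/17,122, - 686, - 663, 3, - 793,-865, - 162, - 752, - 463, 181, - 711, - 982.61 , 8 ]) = [ - 982.61, - 865, - 793, - 752, - 711,- 686,-663, - 463, - 175, - 162, - 46, 3, 8,726/17 , 122, 181, 584, 793] 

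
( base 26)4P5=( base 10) 3359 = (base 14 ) 131D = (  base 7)12536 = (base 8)6437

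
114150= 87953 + 26197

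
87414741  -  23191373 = 64223368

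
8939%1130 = 1029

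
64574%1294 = 1168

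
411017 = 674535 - 263518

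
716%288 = 140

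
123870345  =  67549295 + 56321050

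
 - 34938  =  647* (- 54)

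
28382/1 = 28382 = 28382.00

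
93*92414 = 8594502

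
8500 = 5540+2960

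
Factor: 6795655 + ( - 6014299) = 2^2*3^1*19^1*23^1*149^1 = 781356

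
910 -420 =490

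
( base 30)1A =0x28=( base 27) 1d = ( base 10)40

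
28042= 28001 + 41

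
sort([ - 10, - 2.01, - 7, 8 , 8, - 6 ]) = [-10, - 7, - 6,- 2.01,8, 8 ] 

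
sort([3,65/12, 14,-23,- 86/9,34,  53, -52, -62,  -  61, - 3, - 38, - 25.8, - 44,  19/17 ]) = [  -  62, - 61,  -  52, - 44, - 38, - 25.8, - 23, - 86/9, - 3,19/17,  3,65/12, 14, 34,  53 ]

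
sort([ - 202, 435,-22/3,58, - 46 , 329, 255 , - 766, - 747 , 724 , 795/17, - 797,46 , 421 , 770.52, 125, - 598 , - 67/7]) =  [ - 797, - 766, - 747,-598, - 202, - 46, - 67/7, - 22/3,  46,795/17,58, 125, 255,329, 421 , 435, 724,770.52] 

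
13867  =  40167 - 26300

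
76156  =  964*79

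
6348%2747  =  854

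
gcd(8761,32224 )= 1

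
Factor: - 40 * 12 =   -  2^5 * 3^1 * 5^1 = - 480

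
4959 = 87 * 57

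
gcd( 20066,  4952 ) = 2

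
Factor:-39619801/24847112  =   - 2^(-3 )*13^1 * 73^1*83^1*107^ ( - 1 )*503^1*29027^( - 1) 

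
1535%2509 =1535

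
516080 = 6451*80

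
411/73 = 411/73 = 5.63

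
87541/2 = 43770 + 1/2 = 43770.50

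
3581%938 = 767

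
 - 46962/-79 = 594 + 36/79 =594.46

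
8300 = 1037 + 7263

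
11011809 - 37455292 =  - 26443483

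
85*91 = 7735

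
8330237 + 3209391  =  11539628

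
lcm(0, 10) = 0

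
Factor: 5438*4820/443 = 26211160/443 = 2^3 * 5^1 * 241^1 * 443^( - 1)*2719^1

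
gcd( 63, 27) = 9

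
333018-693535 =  - 360517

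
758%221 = 95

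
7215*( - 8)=  -  57720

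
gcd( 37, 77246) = 1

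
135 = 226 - 91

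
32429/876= 32429/876 = 37.02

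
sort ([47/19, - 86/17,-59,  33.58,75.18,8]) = [  -  59,-86/17,47/19, 8, 33.58, 75.18]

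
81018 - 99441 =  - 18423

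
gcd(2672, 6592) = 16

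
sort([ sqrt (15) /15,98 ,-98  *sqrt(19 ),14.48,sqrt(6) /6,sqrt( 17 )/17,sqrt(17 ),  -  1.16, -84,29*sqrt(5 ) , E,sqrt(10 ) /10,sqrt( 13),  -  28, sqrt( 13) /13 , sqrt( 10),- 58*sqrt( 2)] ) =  [ - 98*sqrt ( 19 ), - 84,  -  58 * sqrt( 2 ), - 28 , - 1.16,sqrt( 17 ) /17, sqrt( 15 )/15,sqrt(13 )/13, sqrt( 10 ) /10,sqrt(6)/6,E,sqrt(10 ) , sqrt( 13 ),  sqrt( 17 ),14.48,29*sqrt( 5 ),  98 ]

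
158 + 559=717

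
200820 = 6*33470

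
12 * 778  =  9336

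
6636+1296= 7932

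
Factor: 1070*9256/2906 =4951960/1453 = 2^3*5^1 * 13^1*89^1* 107^1*1453^(-1 ) 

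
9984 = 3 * 3328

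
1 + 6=7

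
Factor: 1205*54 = 65070 = 2^1*3^3*5^1 * 241^1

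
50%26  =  24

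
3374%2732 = 642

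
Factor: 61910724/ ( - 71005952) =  - 15477681/17751488 =- 2^( -6) *3^1* 61^( - 1)*4547^( - 1)  *  5159227^1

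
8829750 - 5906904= 2922846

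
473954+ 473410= 947364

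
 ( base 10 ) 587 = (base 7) 1466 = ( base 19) 1BH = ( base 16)24b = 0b1001001011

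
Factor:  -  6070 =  - 2^1*5^1*607^1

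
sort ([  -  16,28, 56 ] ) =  [-16,28, 56 ]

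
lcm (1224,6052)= 108936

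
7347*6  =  44082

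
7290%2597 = 2096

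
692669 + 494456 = 1187125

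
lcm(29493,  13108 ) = 117972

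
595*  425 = 252875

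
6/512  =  3/256 = 0.01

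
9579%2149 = 983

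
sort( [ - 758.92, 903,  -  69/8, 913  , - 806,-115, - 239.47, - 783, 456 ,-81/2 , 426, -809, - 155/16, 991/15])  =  [-809, - 806, - 783,  -  758.92, - 239.47, - 115, - 81/2,-155/16 ,-69/8,991/15 , 426, 456,903, 913]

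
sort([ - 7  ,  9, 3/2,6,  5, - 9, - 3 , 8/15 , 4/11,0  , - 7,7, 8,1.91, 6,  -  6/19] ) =[- 9,  -  7 ,-7, - 3 , - 6/19,0,4/11,8/15, 3/2,1.91,5, 6 , 6,7, 8, 9] 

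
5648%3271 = 2377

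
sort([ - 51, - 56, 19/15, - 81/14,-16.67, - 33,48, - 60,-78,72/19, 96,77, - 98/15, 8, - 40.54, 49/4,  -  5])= [ - 78, - 60,-56,  -  51, - 40.54, - 33, - 16.67, - 98/15, - 81/14, - 5,19/15, 72/19, 8, 49/4, 48,  77, 96 ]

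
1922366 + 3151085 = 5073451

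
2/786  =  1/393  =  0.00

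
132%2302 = 132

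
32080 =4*8020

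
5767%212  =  43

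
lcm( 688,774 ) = 6192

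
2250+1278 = 3528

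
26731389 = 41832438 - 15101049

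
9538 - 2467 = 7071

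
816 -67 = 749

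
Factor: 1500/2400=2^( - 3 )*5^1 = 5/8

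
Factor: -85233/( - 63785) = 3^1 *5^ ( - 1)*12757^(  -  1)*28411^1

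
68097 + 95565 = 163662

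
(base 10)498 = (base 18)19c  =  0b111110010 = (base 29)H5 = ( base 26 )j4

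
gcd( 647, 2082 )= 1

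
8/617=8/617=0.01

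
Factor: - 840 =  - 2^3*3^1*5^1  *7^1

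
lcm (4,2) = 4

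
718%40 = 38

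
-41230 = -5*8246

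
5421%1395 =1236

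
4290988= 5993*716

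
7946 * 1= 7946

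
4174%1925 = 324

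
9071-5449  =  3622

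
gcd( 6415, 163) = 1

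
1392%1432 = 1392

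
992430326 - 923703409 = 68726917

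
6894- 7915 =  - 1021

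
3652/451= 332/41 =8.10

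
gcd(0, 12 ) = 12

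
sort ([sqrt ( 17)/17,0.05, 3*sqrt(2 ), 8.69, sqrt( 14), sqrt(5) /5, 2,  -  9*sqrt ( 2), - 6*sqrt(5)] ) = [ -6*sqrt (5 ) , - 9*sqrt( 2), 0.05, sqrt (17 )/17, sqrt( 5)/5, 2,sqrt (14),  3*sqrt( 2), 8.69]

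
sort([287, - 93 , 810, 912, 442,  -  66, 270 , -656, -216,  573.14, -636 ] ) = [ - 656, - 636, - 216  , - 93,  -  66,270, 287, 442  ,  573.14 , 810, 912 ] 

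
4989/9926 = 4989/9926 = 0.50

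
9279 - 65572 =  - 56293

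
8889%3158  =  2573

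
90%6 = 0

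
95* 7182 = 682290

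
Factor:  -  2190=-2^1*3^1*5^1 * 73^1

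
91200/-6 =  -15200+ 0/1 = -15200.00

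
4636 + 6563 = 11199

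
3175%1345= 485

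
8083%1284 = 379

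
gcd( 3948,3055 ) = 47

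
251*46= 11546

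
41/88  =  41/88= 0.47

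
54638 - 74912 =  - 20274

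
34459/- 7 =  - 4923  +  2/7=- 4922.71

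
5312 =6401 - 1089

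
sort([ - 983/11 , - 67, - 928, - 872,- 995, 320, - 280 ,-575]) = [ - 995, - 928, - 872, - 575, - 280,-983/11, - 67,320 ] 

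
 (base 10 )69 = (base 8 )105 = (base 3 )2120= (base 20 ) 39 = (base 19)3C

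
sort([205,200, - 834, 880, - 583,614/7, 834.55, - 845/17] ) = [ - 834,-583, - 845/17, 614/7,200, 205,834.55, 880]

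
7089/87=2363/29 =81.48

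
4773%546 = 405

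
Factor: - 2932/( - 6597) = 2^2*3^( - 2 ) = 4/9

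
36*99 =3564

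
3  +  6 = 9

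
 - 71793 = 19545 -91338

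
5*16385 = 81925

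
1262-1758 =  - 496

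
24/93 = 8/31  =  0.26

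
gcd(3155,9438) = 1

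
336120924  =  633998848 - 297877924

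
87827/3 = 87827/3=29275.67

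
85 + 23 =108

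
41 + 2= 43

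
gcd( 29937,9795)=3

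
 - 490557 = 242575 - 733132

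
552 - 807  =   - 255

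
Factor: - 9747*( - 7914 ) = 77137758 = 2^1*3^4 * 19^2*1319^1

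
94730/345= 18946/69 =274.58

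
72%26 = 20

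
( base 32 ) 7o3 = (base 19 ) 12IG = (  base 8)17403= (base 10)7939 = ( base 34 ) 6TH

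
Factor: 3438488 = 2^3 * 17^1*131^1*193^1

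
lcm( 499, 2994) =2994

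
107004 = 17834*6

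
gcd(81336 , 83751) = 3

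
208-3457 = -3249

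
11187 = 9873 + 1314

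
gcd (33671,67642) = 1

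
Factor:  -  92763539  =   - 11^1*83^1*101603^1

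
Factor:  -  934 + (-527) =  - 1461 = - 3^1*487^1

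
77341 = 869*89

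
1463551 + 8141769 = 9605320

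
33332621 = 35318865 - 1986244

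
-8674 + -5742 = -14416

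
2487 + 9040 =11527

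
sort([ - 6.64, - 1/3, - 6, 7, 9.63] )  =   [- 6.64, - 6, -1/3, 7, 9.63]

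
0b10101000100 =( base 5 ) 20343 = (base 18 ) 42G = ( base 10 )1348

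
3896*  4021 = 15665816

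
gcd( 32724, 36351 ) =9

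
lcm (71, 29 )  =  2059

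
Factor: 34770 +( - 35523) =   -  3^1 * 251^1 = - 753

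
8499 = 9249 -750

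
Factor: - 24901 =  - 37^1*673^1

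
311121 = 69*4509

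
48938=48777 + 161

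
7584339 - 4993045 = 2591294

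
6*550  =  3300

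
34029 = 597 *57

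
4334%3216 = 1118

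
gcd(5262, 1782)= 6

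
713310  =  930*767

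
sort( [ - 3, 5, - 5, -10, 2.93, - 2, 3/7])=[ - 10 , - 5 , - 3, - 2 , 3/7,2.93,5]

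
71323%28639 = 14045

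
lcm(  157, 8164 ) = 8164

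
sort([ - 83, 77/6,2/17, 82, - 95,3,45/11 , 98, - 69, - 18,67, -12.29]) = [ - 95, - 83, -69,-18, - 12.29 , 2/17, 3, 45/11, 77/6,  67, 82, 98 ] 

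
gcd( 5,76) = 1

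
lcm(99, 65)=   6435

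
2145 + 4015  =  6160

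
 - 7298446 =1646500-8944946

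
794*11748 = 9327912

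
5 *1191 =5955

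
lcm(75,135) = 675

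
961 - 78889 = - 77928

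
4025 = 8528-4503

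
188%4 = 0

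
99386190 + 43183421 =142569611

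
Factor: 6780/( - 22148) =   -  15/49 = - 3^1*5^1*7^( - 2)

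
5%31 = 5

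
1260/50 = 126/5 = 25.20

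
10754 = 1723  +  9031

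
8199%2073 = 1980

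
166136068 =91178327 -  - 74957741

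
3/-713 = -3/713 = - 0.00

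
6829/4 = 6829/4 = 1707.25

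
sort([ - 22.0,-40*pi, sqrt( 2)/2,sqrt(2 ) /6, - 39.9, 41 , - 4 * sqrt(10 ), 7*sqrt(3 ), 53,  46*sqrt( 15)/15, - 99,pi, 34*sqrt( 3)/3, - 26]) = [ - 40 *pi  ,-99,  -  39.9, - 26, - 22.0, -4*sqrt ( 10 ), sqrt( 2) /6, sqrt( 2 ) /2,  pi, 46*sqrt(15 ) /15, 7*sqrt( 3 ) , 34*sqrt(3 )/3,41, 53 ] 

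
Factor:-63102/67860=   -  809/870 = -  2^(  -  1) * 3^ ( - 1 )*5^ (-1 )*29^( - 1 )*809^1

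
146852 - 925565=-778713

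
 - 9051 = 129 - 9180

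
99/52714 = 99/52714 = 0.00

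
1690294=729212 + 961082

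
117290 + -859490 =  - 742200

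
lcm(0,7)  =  0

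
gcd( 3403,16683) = 83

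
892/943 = 892/943 = 0.95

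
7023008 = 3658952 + 3364056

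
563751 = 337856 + 225895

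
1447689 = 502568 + 945121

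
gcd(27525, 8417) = 1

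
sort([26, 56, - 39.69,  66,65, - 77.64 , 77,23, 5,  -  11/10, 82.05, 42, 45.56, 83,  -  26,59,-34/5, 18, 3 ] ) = [ - 77.64, -39.69, - 26,-34/5,-11/10, 3,5, 18,23, 26, 42, 45.56, 56, 59,65, 66, 77, 82.05, 83]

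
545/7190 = 109/1438 = 0.08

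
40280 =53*760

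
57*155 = 8835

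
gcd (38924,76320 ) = 4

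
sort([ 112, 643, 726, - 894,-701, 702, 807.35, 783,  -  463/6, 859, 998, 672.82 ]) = [ - 894 ,-701,  -  463/6,112,643, 672.82, 702,726, 783, 807.35, 859, 998]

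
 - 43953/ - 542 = 81+51/542 = 81.09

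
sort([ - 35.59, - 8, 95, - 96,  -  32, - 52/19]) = [ - 96, - 35.59, - 32,-8,- 52/19 , 95 ]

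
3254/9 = 361 + 5/9=361.56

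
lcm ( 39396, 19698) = 39396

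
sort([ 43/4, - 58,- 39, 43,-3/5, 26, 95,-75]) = [ - 75, - 58,-39 ,-3/5 , 43/4, 26, 43, 95]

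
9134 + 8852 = 17986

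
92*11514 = 1059288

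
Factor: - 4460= - 2^2*5^1*223^1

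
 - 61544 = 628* ( - 98)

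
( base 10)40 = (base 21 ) 1j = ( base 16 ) 28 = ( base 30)1a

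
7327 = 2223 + 5104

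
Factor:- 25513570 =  -2^1*5^1*2551357^1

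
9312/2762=4656/1381 = 3.37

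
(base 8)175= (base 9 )148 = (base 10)125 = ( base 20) 65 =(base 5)1000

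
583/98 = 583/98=5.95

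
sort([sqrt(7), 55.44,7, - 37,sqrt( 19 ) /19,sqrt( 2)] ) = [ - 37,sqrt( 19 ) /19, sqrt( 2 ),sqrt( 7), 7,55.44 ]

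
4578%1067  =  310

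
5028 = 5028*1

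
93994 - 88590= 5404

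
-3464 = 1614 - 5078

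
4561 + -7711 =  - 3150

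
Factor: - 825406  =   - 2^1 * 31^1*13313^1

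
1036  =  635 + 401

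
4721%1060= 481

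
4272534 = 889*4806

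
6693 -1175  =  5518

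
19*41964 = 797316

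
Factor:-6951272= - 2^3 * 868909^1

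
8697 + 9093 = 17790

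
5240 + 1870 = 7110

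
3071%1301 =469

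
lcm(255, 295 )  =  15045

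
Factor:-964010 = -2^1 * 5^1*96401^1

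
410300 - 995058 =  - 584758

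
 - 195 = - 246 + 51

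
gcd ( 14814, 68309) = 823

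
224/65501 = 224/65501 = 0.00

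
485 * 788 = 382180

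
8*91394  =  731152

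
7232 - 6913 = 319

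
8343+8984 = 17327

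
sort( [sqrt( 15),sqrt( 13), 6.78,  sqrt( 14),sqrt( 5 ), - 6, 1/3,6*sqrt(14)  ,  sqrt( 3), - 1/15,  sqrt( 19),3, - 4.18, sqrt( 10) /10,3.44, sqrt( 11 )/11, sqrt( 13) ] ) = [ - 6, - 4.18, - 1/15,sqrt ( 11) /11, sqrt( 10)/10  ,  1/3,  sqrt( 3 ),sqrt( 5),3 , 3.44 , sqrt( 13),sqrt( 13 ),sqrt( 14),sqrt( 15)  ,  sqrt( 19),6.78, 6*sqrt(14)]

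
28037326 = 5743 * 4882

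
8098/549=14  +  412/549 = 14.75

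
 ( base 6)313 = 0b1110101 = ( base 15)7C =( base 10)117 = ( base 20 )5h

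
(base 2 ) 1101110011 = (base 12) 617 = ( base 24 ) 1CJ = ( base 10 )883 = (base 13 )52c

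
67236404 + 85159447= 152395851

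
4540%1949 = 642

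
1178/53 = 1178/53 = 22.23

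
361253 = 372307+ - 11054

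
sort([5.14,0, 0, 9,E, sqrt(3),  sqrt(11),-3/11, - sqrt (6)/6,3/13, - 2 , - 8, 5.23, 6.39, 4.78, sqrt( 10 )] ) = [-8, - 2, - sqrt(6 ) /6,  -  3/11,  0, 0, 3/13, sqrt(3 ), E,sqrt(10 ), sqrt(11), 4.78,5.14,  5.23 , 6.39 , 9 ] 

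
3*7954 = 23862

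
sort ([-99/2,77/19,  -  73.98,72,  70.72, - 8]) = [ - 73.98 ,-99/2, - 8,77/19,70.72, 72]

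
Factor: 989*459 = 453951 = 3^3 * 17^1*23^1*43^1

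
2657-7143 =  - 4486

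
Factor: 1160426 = 2^1*580213^1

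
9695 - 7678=2017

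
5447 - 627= 4820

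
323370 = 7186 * 45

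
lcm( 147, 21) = 147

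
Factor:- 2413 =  - 19^1*127^1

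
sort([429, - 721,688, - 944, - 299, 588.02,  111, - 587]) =[- 944, - 721, - 587,- 299, 111, 429,588.02,688 ]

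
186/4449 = 62/1483 = 0.04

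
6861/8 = 857 + 5/8 = 857.62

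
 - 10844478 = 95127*( - 114)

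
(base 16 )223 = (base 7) 1411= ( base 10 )547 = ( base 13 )331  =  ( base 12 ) 397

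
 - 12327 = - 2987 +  - 9340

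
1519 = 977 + 542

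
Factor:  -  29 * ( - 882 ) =2^1*3^2 * 7^2  *29^1 = 25578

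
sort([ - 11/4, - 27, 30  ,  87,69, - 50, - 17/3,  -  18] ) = [ -50,  -  27, - 18,-17/3,-11/4,30,69,  87]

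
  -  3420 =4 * (- 855 ) 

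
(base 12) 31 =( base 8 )45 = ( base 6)101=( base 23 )1e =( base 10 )37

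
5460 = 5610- 150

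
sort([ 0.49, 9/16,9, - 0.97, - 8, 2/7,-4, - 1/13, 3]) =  [ - 8, - 4,-0.97 , - 1/13, 2/7,0.49, 9/16, 3, 9 ] 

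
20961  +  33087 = 54048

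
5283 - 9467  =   - 4184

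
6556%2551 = 1454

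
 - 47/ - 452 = 47/452  =  0.10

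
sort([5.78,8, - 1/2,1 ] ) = [  -  1/2,  1,5.78,8]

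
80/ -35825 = -16/7165=-  0.00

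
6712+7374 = 14086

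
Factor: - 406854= - 2^1*3^2*7^1*3229^1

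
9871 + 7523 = 17394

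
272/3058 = 136/1529 = 0.09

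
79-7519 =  - 7440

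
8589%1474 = 1219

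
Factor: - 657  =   - 3^2*73^1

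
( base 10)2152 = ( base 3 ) 2221201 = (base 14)ADA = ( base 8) 4150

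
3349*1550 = 5190950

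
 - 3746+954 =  - 2792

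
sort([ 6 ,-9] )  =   [  -  9, 6 ] 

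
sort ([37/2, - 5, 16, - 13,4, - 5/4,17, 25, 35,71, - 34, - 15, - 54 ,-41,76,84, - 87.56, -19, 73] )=[ - 87.56, - 54, - 41, - 34 , - 19 ,  -  15,  -  13, - 5,-5/4,  4, 16, 17, 37/2,25,35,  71,73,76, 84 ] 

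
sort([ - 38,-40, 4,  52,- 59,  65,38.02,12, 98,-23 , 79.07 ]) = [ - 59 ,-40, -38,-23, 4, 12, 38.02 , 52, 65,79.07,  98]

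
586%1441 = 586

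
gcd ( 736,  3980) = 4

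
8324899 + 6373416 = 14698315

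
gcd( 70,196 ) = 14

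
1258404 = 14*89886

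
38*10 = 380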